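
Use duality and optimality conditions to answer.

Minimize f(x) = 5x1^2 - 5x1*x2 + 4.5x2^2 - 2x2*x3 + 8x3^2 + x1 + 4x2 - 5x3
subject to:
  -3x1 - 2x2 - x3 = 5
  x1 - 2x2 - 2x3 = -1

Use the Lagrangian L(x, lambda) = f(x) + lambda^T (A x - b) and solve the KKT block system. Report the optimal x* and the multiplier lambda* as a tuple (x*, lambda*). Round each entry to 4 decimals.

Form the Lagrangian:
  L(x, lambda) = (1/2) x^T Q x + c^T x + lambda^T (A x - b)
Stationarity (grad_x L = 0): Q x + c + A^T lambda = 0.
Primal feasibility: A x = b.

This gives the KKT block system:
  [ Q   A^T ] [ x     ]   [-c ]
  [ A    0  ] [ lambda ] = [ b ]

Solving the linear system:
  x*      = (-1.3649, -0.7228, 0.5404)
  lambda* = (-1.8539, 3.473)
  f(x*)   = 2.8922

x* = (-1.3649, -0.7228, 0.5404), lambda* = (-1.8539, 3.473)


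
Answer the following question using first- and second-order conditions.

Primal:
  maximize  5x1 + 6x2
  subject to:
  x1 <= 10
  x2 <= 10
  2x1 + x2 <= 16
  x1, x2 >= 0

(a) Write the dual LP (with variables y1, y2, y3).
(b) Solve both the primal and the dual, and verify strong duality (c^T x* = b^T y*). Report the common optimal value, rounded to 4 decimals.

The standard primal-dual pair for 'max c^T x s.t. A x <= b, x >= 0' is:
  Dual:  min b^T y  s.t.  A^T y >= c,  y >= 0.

So the dual LP is:
  minimize  10y1 + 10y2 + 16y3
  subject to:
    y1 + 2y3 >= 5
    y2 + y3 >= 6
    y1, y2, y3 >= 0

Solving the primal: x* = (3, 10).
  primal value c^T x* = 75.
Solving the dual: y* = (0, 3.5, 2.5).
  dual value b^T y* = 75.
Strong duality: c^T x* = b^T y*. Confirmed.

75


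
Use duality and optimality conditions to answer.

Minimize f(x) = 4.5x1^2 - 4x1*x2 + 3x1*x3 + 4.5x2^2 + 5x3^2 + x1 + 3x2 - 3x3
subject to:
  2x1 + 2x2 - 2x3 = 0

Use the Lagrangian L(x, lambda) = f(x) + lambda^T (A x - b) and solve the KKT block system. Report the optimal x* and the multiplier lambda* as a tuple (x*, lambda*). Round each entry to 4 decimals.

Form the Lagrangian:
  L(x, lambda) = (1/2) x^T Q x + c^T x + lambda^T (A x - b)
Stationarity (grad_x L = 0): Q x + c + A^T lambda = 0.
Primal feasibility: A x = b.

This gives the KKT block system:
  [ Q   A^T ] [ x     ]   [-c ]
  [ A    0  ] [ lambda ] = [ b ]

Solving the linear system:
  x*      = (0.0964, -0.0457, 0.0508)
  lambda* = (-1.1015)
  f(x*)   = -0.0964

x* = (0.0964, -0.0457, 0.0508), lambda* = (-1.1015)


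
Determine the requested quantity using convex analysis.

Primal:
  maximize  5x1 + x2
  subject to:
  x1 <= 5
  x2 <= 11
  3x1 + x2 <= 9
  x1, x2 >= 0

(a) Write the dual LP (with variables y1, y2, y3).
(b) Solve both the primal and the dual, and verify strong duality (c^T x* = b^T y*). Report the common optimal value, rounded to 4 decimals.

The standard primal-dual pair for 'max c^T x s.t. A x <= b, x >= 0' is:
  Dual:  min b^T y  s.t.  A^T y >= c,  y >= 0.

So the dual LP is:
  minimize  5y1 + 11y2 + 9y3
  subject to:
    y1 + 3y3 >= 5
    y2 + y3 >= 1
    y1, y2, y3 >= 0

Solving the primal: x* = (3, 0).
  primal value c^T x* = 15.
Solving the dual: y* = (0, 0, 1.6667).
  dual value b^T y* = 15.
Strong duality: c^T x* = b^T y*. Confirmed.

15


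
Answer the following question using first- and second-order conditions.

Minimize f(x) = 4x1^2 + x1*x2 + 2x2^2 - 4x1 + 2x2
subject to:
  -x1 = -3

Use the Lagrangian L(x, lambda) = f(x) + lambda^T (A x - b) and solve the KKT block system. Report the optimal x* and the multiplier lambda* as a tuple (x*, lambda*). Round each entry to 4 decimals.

Form the Lagrangian:
  L(x, lambda) = (1/2) x^T Q x + c^T x + lambda^T (A x - b)
Stationarity (grad_x L = 0): Q x + c + A^T lambda = 0.
Primal feasibility: A x = b.

This gives the KKT block system:
  [ Q   A^T ] [ x     ]   [-c ]
  [ A    0  ] [ lambda ] = [ b ]

Solving the linear system:
  x*      = (3, -1.25)
  lambda* = (18.75)
  f(x*)   = 20.875

x* = (3, -1.25), lambda* = (18.75)


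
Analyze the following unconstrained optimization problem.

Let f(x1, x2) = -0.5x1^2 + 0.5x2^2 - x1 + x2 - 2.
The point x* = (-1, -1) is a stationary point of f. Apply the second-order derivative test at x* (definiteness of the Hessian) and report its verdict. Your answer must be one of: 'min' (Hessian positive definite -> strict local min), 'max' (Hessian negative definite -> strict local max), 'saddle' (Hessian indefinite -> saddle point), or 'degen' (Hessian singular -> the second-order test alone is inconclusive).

Compute the Hessian H = grad^2 f:
  H = [[-1, 0], [0, 1]]
Verify stationarity: grad f(x*) = H x* + g = (0, 0).
Eigenvalues of H: -1, 1.
Eigenvalues have mixed signs, so H is indefinite -> x* is a saddle point.

saddle


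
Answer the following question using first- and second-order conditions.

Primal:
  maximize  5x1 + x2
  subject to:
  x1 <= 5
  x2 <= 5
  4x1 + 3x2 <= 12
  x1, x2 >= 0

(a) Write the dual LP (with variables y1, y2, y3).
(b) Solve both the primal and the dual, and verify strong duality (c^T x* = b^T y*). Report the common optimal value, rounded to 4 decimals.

The standard primal-dual pair for 'max c^T x s.t. A x <= b, x >= 0' is:
  Dual:  min b^T y  s.t.  A^T y >= c,  y >= 0.

So the dual LP is:
  minimize  5y1 + 5y2 + 12y3
  subject to:
    y1 + 4y3 >= 5
    y2 + 3y3 >= 1
    y1, y2, y3 >= 0

Solving the primal: x* = (3, 0).
  primal value c^T x* = 15.
Solving the dual: y* = (0, 0, 1.25).
  dual value b^T y* = 15.
Strong duality: c^T x* = b^T y*. Confirmed.

15


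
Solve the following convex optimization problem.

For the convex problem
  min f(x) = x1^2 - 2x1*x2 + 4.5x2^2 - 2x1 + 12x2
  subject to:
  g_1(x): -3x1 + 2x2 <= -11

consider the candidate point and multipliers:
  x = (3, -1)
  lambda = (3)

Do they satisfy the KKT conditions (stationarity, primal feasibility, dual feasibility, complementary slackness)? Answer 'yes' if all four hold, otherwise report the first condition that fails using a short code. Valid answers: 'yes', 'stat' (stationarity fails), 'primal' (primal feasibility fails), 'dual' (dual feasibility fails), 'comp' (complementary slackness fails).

Gradient of f: grad f(x) = Q x + c = (6, -3)
Constraint values g_i(x) = a_i^T x - b_i:
  g_1((3, -1)) = 0
Stationarity residual: grad f(x) + sum_i lambda_i a_i = (-3, 3)
  -> stationarity FAILS
Primal feasibility (all g_i <= 0): OK
Dual feasibility (all lambda_i >= 0): OK
Complementary slackness (lambda_i * g_i(x) = 0 for all i): OK

Verdict: the first failing condition is stationarity -> stat.

stat


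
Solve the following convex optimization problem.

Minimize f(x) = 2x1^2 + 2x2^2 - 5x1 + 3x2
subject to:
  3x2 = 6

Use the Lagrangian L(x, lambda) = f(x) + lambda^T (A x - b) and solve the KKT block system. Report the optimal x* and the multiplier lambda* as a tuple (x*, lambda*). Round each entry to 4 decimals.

Form the Lagrangian:
  L(x, lambda) = (1/2) x^T Q x + c^T x + lambda^T (A x - b)
Stationarity (grad_x L = 0): Q x + c + A^T lambda = 0.
Primal feasibility: A x = b.

This gives the KKT block system:
  [ Q   A^T ] [ x     ]   [-c ]
  [ A    0  ] [ lambda ] = [ b ]

Solving the linear system:
  x*      = (1.25, 2)
  lambda* = (-3.6667)
  f(x*)   = 10.875

x* = (1.25, 2), lambda* = (-3.6667)


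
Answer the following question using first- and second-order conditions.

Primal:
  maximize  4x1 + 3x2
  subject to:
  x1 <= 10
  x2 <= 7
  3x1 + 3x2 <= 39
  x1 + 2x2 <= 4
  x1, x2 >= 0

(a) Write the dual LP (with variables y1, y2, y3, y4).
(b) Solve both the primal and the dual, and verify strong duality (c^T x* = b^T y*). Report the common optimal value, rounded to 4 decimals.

The standard primal-dual pair for 'max c^T x s.t. A x <= b, x >= 0' is:
  Dual:  min b^T y  s.t.  A^T y >= c,  y >= 0.

So the dual LP is:
  minimize  10y1 + 7y2 + 39y3 + 4y4
  subject to:
    y1 + 3y3 + y4 >= 4
    y2 + 3y3 + 2y4 >= 3
    y1, y2, y3, y4 >= 0

Solving the primal: x* = (4, 0).
  primal value c^T x* = 16.
Solving the dual: y* = (0, 0, 0, 4).
  dual value b^T y* = 16.
Strong duality: c^T x* = b^T y*. Confirmed.

16


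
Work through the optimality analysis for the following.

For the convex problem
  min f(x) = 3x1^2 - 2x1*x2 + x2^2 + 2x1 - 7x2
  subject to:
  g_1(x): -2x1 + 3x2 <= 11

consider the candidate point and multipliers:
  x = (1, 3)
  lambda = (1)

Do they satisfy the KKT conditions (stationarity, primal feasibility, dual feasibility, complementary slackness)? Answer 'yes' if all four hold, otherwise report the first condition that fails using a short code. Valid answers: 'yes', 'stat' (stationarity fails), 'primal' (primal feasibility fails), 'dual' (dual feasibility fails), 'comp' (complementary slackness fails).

Gradient of f: grad f(x) = Q x + c = (2, -3)
Constraint values g_i(x) = a_i^T x - b_i:
  g_1((1, 3)) = -4
Stationarity residual: grad f(x) + sum_i lambda_i a_i = (0, 0)
  -> stationarity OK
Primal feasibility (all g_i <= 0): OK
Dual feasibility (all lambda_i >= 0): OK
Complementary slackness (lambda_i * g_i(x) = 0 for all i): FAILS

Verdict: the first failing condition is complementary_slackness -> comp.

comp


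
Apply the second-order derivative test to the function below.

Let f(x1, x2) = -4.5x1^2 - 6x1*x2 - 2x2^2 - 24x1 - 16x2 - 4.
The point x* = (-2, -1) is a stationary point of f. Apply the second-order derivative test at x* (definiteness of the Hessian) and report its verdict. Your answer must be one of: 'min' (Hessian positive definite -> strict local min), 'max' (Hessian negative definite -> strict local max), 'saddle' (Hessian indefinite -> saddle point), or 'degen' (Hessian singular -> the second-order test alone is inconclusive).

Compute the Hessian H = grad^2 f:
  H = [[-9, -6], [-6, -4]]
Verify stationarity: grad f(x*) = H x* + g = (0, 0).
Eigenvalues of H: -13, 0.
H has a zero eigenvalue (singular; negative semidefinite but not definite), so H is neither positive definite, negative definite, nor indefinite. The second-order test alone is inconclusive -> degen.
(Indeed, f is constant along the null direction of H through x*, so x* is not a strict local extremum.)

degen


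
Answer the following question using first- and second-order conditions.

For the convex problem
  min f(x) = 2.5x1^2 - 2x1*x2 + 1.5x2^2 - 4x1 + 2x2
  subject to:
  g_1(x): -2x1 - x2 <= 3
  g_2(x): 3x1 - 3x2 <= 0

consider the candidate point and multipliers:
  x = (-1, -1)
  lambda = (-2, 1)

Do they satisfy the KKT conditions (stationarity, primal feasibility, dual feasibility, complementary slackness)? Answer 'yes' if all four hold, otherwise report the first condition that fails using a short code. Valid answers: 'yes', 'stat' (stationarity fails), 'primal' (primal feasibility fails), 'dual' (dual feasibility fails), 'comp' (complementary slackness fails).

Gradient of f: grad f(x) = Q x + c = (-7, 1)
Constraint values g_i(x) = a_i^T x - b_i:
  g_1((-1, -1)) = 0
  g_2((-1, -1)) = 0
Stationarity residual: grad f(x) + sum_i lambda_i a_i = (0, 0)
  -> stationarity OK
Primal feasibility (all g_i <= 0): OK
Dual feasibility (all lambda_i >= 0): FAILS
Complementary slackness (lambda_i * g_i(x) = 0 for all i): OK

Verdict: the first failing condition is dual_feasibility -> dual.

dual


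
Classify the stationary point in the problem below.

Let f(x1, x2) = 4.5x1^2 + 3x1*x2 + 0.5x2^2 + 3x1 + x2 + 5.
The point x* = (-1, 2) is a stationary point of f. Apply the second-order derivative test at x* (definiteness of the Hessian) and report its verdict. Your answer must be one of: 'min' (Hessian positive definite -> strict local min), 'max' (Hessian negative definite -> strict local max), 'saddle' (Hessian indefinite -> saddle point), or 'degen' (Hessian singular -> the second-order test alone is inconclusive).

Compute the Hessian H = grad^2 f:
  H = [[9, 3], [3, 1]]
Verify stationarity: grad f(x*) = H x* + g = (0, 0).
Eigenvalues of H: 0, 10.
H has a zero eigenvalue (singular; positive semidefinite but not definite), so H is neither positive definite, negative definite, nor indefinite. The second-order test alone is inconclusive -> degen.
(Indeed, f is constant along the null direction of H through x*, so x* is not a strict local extremum.)

degen


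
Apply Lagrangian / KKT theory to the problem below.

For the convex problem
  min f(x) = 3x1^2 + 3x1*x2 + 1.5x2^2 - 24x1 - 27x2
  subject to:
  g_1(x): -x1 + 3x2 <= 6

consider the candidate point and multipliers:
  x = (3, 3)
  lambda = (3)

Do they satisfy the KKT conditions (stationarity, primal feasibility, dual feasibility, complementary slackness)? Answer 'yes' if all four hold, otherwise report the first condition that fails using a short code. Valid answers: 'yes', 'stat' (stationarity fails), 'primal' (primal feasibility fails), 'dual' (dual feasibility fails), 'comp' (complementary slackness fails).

Gradient of f: grad f(x) = Q x + c = (3, -9)
Constraint values g_i(x) = a_i^T x - b_i:
  g_1((3, 3)) = 0
Stationarity residual: grad f(x) + sum_i lambda_i a_i = (0, 0)
  -> stationarity OK
Primal feasibility (all g_i <= 0): OK
Dual feasibility (all lambda_i >= 0): OK
Complementary slackness (lambda_i * g_i(x) = 0 for all i): OK

Verdict: yes, KKT holds.

yes


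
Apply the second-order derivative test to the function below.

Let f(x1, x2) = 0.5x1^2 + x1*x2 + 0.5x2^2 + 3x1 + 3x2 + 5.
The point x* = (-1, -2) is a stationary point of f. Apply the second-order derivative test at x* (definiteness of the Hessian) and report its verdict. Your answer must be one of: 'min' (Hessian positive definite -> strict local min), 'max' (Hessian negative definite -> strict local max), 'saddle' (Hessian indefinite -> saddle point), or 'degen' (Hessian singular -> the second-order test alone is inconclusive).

Compute the Hessian H = grad^2 f:
  H = [[1, 1], [1, 1]]
Verify stationarity: grad f(x*) = H x* + g = (0, 0).
Eigenvalues of H: 0, 2.
H has a zero eigenvalue (singular; positive semidefinite but not definite), so H is neither positive definite, negative definite, nor indefinite. The second-order test alone is inconclusive -> degen.
(Indeed, f is constant along the null direction of H through x*, so x* is not a strict local extremum.)

degen


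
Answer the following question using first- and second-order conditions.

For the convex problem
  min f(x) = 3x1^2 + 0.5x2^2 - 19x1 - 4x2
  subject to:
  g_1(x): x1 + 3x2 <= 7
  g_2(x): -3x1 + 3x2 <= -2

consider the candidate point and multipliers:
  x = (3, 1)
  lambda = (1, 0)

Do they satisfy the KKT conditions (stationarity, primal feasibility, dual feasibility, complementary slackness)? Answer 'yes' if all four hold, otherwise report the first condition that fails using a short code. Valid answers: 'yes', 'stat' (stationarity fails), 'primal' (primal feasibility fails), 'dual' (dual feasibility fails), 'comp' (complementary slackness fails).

Gradient of f: grad f(x) = Q x + c = (-1, -3)
Constraint values g_i(x) = a_i^T x - b_i:
  g_1((3, 1)) = -1
  g_2((3, 1)) = -4
Stationarity residual: grad f(x) + sum_i lambda_i a_i = (0, 0)
  -> stationarity OK
Primal feasibility (all g_i <= 0): OK
Dual feasibility (all lambda_i >= 0): OK
Complementary slackness (lambda_i * g_i(x) = 0 for all i): FAILS

Verdict: the first failing condition is complementary_slackness -> comp.

comp


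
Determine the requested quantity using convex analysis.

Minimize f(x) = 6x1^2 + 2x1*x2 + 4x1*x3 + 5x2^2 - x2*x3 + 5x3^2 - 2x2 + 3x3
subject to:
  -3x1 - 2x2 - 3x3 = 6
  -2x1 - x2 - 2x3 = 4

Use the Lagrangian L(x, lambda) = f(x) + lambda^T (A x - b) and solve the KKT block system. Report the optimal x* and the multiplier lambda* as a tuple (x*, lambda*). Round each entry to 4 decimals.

Form the Lagrangian:
  L(x, lambda) = (1/2) x^T Q x + c^T x + lambda^T (A x - b)
Stationarity (grad_x L = 0): Q x + c + A^T lambda = 0.
Primal feasibility: A x = b.

This gives the KKT block system:
  [ Q   A^T ] [ x     ]   [-c ]
  [ A    0  ] [ lambda ] = [ b ]

Solving the linear system:
  x*      = (-0.6429, 0, -1.3571)
  lambda* = (9.2857, -20.5)
  f(x*)   = 11.1071

x* = (-0.6429, 0, -1.3571), lambda* = (9.2857, -20.5)


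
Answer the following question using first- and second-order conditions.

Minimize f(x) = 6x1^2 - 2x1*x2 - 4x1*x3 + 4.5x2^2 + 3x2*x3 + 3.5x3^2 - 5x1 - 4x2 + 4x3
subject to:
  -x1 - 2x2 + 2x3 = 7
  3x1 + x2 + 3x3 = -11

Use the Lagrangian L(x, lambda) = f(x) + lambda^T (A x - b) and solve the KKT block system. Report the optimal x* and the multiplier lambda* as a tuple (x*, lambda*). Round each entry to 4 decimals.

Form the Lagrangian:
  L(x, lambda) = (1/2) x^T Q x + c^T x + lambda^T (A x - b)
Stationarity (grad_x L = 0): Q x + c + A^T lambda = 0.
Primal feasibility: A x = b.

This gives the KKT block system:
  [ Q   A^T ] [ x     ]   [-c ]
  [ A    0  ] [ lambda ] = [ b ]

Solving the linear system:
  x*      = (-2.3663, -2.7129, -0.3961)
  lambda* = (-9.6463, 5.5796)
  f(x*)   = 74.9992

x* = (-2.3663, -2.7129, -0.3961), lambda* = (-9.6463, 5.5796)


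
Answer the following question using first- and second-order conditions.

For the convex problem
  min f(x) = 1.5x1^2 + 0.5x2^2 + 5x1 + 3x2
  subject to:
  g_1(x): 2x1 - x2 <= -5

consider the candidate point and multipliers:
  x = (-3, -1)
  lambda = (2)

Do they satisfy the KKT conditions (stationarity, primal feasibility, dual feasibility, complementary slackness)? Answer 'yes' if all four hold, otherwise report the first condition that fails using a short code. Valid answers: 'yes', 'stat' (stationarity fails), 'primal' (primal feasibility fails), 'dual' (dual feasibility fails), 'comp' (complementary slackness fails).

Gradient of f: grad f(x) = Q x + c = (-4, 2)
Constraint values g_i(x) = a_i^T x - b_i:
  g_1((-3, -1)) = 0
Stationarity residual: grad f(x) + sum_i lambda_i a_i = (0, 0)
  -> stationarity OK
Primal feasibility (all g_i <= 0): OK
Dual feasibility (all lambda_i >= 0): OK
Complementary slackness (lambda_i * g_i(x) = 0 for all i): OK

Verdict: yes, KKT holds.

yes


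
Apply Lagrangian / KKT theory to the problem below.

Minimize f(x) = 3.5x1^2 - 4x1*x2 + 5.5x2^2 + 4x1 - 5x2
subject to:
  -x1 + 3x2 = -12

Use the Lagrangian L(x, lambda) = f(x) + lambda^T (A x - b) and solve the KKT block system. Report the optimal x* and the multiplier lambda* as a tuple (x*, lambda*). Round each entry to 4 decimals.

Form the Lagrangian:
  L(x, lambda) = (1/2) x^T Q x + c^T x + lambda^T (A x - b)
Stationarity (grad_x L = 0): Q x + c + A^T lambda = 0.
Primal feasibility: A x = b.

This gives the KKT block system:
  [ Q   A^T ] [ x     ]   [-c ]
  [ A    0  ] [ lambda ] = [ b ]

Solving the linear system:
  x*      = (-0.66, -4.22)
  lambda* = (16.26)
  f(x*)   = 106.79

x* = (-0.66, -4.22), lambda* = (16.26)


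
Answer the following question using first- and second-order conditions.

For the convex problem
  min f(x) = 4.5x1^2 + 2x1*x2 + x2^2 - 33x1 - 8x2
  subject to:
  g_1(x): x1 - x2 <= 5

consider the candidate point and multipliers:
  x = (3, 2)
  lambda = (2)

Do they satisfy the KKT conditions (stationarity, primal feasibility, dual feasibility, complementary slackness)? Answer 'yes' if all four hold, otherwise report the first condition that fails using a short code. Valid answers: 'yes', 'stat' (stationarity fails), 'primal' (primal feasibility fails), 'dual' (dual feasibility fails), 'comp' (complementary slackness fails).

Gradient of f: grad f(x) = Q x + c = (-2, 2)
Constraint values g_i(x) = a_i^T x - b_i:
  g_1((3, 2)) = -4
Stationarity residual: grad f(x) + sum_i lambda_i a_i = (0, 0)
  -> stationarity OK
Primal feasibility (all g_i <= 0): OK
Dual feasibility (all lambda_i >= 0): OK
Complementary slackness (lambda_i * g_i(x) = 0 for all i): FAILS

Verdict: the first failing condition is complementary_slackness -> comp.

comp


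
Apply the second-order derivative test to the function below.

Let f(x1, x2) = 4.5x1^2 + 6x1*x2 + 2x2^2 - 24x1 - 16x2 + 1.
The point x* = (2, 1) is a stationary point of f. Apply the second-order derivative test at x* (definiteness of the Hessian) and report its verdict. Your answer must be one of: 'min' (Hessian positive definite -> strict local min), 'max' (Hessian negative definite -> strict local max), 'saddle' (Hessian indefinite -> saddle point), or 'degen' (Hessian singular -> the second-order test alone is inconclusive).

Compute the Hessian H = grad^2 f:
  H = [[9, 6], [6, 4]]
Verify stationarity: grad f(x*) = H x* + g = (0, 0).
Eigenvalues of H: 0, 13.
H has a zero eigenvalue (singular; positive semidefinite but not definite), so H is neither positive definite, negative definite, nor indefinite. The second-order test alone is inconclusive -> degen.
(Indeed, f is constant along the null direction of H through x*, so x* is not a strict local extremum.)

degen


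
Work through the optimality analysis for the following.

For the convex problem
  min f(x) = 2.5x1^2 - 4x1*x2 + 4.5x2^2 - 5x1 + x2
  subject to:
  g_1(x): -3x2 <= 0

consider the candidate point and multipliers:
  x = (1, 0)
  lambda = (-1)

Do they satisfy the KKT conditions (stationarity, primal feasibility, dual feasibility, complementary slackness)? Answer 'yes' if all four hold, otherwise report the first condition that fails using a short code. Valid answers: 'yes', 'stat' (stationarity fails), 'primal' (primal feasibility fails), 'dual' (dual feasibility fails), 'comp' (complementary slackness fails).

Gradient of f: grad f(x) = Q x + c = (0, -3)
Constraint values g_i(x) = a_i^T x - b_i:
  g_1((1, 0)) = 0
Stationarity residual: grad f(x) + sum_i lambda_i a_i = (0, 0)
  -> stationarity OK
Primal feasibility (all g_i <= 0): OK
Dual feasibility (all lambda_i >= 0): FAILS
Complementary slackness (lambda_i * g_i(x) = 0 for all i): OK

Verdict: the first failing condition is dual_feasibility -> dual.

dual


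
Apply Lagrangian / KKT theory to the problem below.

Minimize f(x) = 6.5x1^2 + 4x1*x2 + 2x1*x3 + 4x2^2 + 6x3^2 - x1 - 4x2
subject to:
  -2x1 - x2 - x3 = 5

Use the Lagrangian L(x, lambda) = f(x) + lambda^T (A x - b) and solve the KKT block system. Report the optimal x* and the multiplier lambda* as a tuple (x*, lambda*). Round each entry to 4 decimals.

Form the Lagrangian:
  L(x, lambda) = (1/2) x^T Q x + c^T x + lambda^T (A x - b)
Stationarity (grad_x L = 0): Q x + c + A^T lambda = 0.
Primal feasibility: A x = b.

This gives the KKT block system:
  [ Q   A^T ] [ x     ]   [-c ]
  [ A    0  ] [ lambda ] = [ b ]

Solving the linear system:
  x*      = (-1.8854, -0.349, -0.8802)
  lambda* = (-14.3333)
  f(x*)   = 37.474

x* = (-1.8854, -0.349, -0.8802), lambda* = (-14.3333)


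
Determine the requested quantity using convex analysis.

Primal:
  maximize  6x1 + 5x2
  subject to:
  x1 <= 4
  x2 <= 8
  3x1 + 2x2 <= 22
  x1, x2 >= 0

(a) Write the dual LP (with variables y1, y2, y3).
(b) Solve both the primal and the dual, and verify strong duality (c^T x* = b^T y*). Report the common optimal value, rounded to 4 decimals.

The standard primal-dual pair for 'max c^T x s.t. A x <= b, x >= 0' is:
  Dual:  min b^T y  s.t.  A^T y >= c,  y >= 0.

So the dual LP is:
  minimize  4y1 + 8y2 + 22y3
  subject to:
    y1 + 3y3 >= 6
    y2 + 2y3 >= 5
    y1, y2, y3 >= 0

Solving the primal: x* = (2, 8).
  primal value c^T x* = 52.
Solving the dual: y* = (0, 1, 2).
  dual value b^T y* = 52.
Strong duality: c^T x* = b^T y*. Confirmed.

52


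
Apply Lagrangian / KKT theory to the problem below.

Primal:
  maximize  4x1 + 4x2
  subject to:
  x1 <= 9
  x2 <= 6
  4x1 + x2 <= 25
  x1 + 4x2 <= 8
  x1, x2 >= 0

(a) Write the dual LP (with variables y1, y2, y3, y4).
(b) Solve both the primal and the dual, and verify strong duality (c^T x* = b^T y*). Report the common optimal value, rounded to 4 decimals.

The standard primal-dual pair for 'max c^T x s.t. A x <= b, x >= 0' is:
  Dual:  min b^T y  s.t.  A^T y >= c,  y >= 0.

So the dual LP is:
  minimize  9y1 + 6y2 + 25y3 + 8y4
  subject to:
    y1 + 4y3 + y4 >= 4
    y2 + y3 + 4y4 >= 4
    y1, y2, y3, y4 >= 0

Solving the primal: x* = (6.1333, 0.4667).
  primal value c^T x* = 26.4.
Solving the dual: y* = (0, 0, 0.8, 0.8).
  dual value b^T y* = 26.4.
Strong duality: c^T x* = b^T y*. Confirmed.

26.4


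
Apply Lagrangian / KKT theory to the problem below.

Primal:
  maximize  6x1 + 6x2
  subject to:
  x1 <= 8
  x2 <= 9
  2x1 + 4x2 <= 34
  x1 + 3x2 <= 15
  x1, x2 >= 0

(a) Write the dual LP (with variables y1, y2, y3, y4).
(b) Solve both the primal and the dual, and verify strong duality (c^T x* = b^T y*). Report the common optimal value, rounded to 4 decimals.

The standard primal-dual pair for 'max c^T x s.t. A x <= b, x >= 0' is:
  Dual:  min b^T y  s.t.  A^T y >= c,  y >= 0.

So the dual LP is:
  minimize  8y1 + 9y2 + 34y3 + 15y4
  subject to:
    y1 + 2y3 + y4 >= 6
    y2 + 4y3 + 3y4 >= 6
    y1, y2, y3, y4 >= 0

Solving the primal: x* = (8, 2.3333).
  primal value c^T x* = 62.
Solving the dual: y* = (4, 0, 0, 2).
  dual value b^T y* = 62.
Strong duality: c^T x* = b^T y*. Confirmed.

62


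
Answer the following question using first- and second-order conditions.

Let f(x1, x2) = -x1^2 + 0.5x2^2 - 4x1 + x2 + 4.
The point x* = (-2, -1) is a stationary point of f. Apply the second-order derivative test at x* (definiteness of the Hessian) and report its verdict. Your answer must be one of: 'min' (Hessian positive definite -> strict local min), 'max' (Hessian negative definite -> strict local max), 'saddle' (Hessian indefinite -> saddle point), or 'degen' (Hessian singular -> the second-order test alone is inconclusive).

Compute the Hessian H = grad^2 f:
  H = [[-2, 0], [0, 1]]
Verify stationarity: grad f(x*) = H x* + g = (0, 0).
Eigenvalues of H: -2, 1.
Eigenvalues have mixed signs, so H is indefinite -> x* is a saddle point.

saddle


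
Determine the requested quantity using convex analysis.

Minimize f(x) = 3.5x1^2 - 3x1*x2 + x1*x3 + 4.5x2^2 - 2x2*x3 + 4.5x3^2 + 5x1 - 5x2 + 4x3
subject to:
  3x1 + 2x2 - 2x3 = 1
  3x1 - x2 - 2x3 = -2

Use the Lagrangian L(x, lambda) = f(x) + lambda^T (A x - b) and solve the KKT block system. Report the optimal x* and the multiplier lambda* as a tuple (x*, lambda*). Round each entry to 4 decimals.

Form the Lagrangian:
  L(x, lambda) = (1/2) x^T Q x + c^T x + lambda^T (A x - b)
Stationarity (grad_x L = 0): Q x + c + A^T lambda = 0.
Primal feasibility: A x = b.

This gives the KKT block system:
  [ Q   A^T ] [ x     ]   [-c ]
  [ A    0  ] [ lambda ] = [ b ]

Solving the linear system:
  x*      = (-0.405, 1, -0.1074)
  lambda* = (-1.7052, 2.0193)
  f(x*)   = -0.8554

x* = (-0.405, 1, -0.1074), lambda* = (-1.7052, 2.0193)


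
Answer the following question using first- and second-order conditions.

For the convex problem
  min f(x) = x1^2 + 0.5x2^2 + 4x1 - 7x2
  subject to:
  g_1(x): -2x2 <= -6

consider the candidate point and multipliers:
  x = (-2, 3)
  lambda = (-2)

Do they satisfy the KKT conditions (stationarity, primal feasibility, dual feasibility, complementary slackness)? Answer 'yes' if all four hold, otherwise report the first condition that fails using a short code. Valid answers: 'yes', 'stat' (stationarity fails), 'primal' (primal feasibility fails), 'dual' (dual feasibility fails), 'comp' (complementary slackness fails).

Gradient of f: grad f(x) = Q x + c = (0, -4)
Constraint values g_i(x) = a_i^T x - b_i:
  g_1((-2, 3)) = 0
Stationarity residual: grad f(x) + sum_i lambda_i a_i = (0, 0)
  -> stationarity OK
Primal feasibility (all g_i <= 0): OK
Dual feasibility (all lambda_i >= 0): FAILS
Complementary slackness (lambda_i * g_i(x) = 0 for all i): OK

Verdict: the first failing condition is dual_feasibility -> dual.

dual


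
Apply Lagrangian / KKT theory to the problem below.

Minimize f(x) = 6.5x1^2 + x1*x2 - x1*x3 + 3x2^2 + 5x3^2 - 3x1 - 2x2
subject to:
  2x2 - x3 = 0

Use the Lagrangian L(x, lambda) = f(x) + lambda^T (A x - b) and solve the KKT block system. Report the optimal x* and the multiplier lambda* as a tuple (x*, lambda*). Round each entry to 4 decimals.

Form the Lagrangian:
  L(x, lambda) = (1/2) x^T Q x + c^T x + lambda^T (A x - b)
Stationarity (grad_x L = 0): Q x + c + A^T lambda = 0.
Primal feasibility: A x = b.

This gives the KKT block system:
  [ Q   A^T ] [ x     ]   [-c ]
  [ A    0  ] [ lambda ] = [ b ]

Solving the linear system:
  x*      = (0.2345, 0.0486, 0.0972)
  lambda* = (0.737)
  f(x*)   = -0.4003

x* = (0.2345, 0.0486, 0.0972), lambda* = (0.737)


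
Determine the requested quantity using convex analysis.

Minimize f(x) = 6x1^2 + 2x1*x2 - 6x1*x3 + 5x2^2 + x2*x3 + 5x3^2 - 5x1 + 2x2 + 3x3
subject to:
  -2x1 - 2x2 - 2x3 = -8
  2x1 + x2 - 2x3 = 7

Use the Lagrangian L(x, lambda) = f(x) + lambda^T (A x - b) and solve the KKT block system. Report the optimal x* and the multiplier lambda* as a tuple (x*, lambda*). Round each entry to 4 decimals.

Form the Lagrangian:
  L(x, lambda) = (1/2) x^T Q x + c^T x + lambda^T (A x - b)
Stationarity (grad_x L = 0): Q x + c + A^T lambda = 0.
Primal feasibility: A x = b.

This gives the KKT block system:
  [ Q   A^T ] [ x     ]   [-c ]
  [ A    0  ] [ lambda ] = [ b ]

Solving the linear system:
  x*      = (2.7903, 1.2796, -0.0699)
  lambda* = (4.5753, -11.1559)
  f(x*)   = 51.5457

x* = (2.7903, 1.2796, -0.0699), lambda* = (4.5753, -11.1559)


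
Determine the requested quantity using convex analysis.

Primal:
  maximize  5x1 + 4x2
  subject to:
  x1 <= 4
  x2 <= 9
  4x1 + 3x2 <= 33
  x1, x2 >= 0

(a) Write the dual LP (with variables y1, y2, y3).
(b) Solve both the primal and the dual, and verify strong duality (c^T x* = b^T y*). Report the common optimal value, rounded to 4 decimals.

The standard primal-dual pair for 'max c^T x s.t. A x <= b, x >= 0' is:
  Dual:  min b^T y  s.t.  A^T y >= c,  y >= 0.

So the dual LP is:
  minimize  4y1 + 9y2 + 33y3
  subject to:
    y1 + 4y3 >= 5
    y2 + 3y3 >= 4
    y1, y2, y3 >= 0

Solving the primal: x* = (1.5, 9).
  primal value c^T x* = 43.5.
Solving the dual: y* = (0, 0.25, 1.25).
  dual value b^T y* = 43.5.
Strong duality: c^T x* = b^T y*. Confirmed.

43.5


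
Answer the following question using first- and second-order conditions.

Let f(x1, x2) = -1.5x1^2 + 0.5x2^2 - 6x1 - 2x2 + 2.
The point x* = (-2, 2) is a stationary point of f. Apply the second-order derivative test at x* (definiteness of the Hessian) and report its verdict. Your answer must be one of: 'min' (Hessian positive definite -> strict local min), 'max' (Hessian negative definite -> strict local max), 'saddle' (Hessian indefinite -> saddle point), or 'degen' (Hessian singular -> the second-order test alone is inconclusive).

Compute the Hessian H = grad^2 f:
  H = [[-3, 0], [0, 1]]
Verify stationarity: grad f(x*) = H x* + g = (0, 0).
Eigenvalues of H: -3, 1.
Eigenvalues have mixed signs, so H is indefinite -> x* is a saddle point.

saddle


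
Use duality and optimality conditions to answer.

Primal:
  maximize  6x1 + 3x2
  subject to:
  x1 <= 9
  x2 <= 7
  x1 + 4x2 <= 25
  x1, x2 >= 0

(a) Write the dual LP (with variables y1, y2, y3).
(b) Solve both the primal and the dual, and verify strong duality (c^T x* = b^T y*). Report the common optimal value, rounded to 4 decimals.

The standard primal-dual pair for 'max c^T x s.t. A x <= b, x >= 0' is:
  Dual:  min b^T y  s.t.  A^T y >= c,  y >= 0.

So the dual LP is:
  minimize  9y1 + 7y2 + 25y3
  subject to:
    y1 + y3 >= 6
    y2 + 4y3 >= 3
    y1, y2, y3 >= 0

Solving the primal: x* = (9, 4).
  primal value c^T x* = 66.
Solving the dual: y* = (5.25, 0, 0.75).
  dual value b^T y* = 66.
Strong duality: c^T x* = b^T y*. Confirmed.

66


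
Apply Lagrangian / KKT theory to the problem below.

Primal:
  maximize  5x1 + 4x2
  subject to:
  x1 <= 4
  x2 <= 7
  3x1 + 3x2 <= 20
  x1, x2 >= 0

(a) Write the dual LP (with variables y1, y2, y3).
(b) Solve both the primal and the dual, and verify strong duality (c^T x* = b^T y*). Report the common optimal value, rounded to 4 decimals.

The standard primal-dual pair for 'max c^T x s.t. A x <= b, x >= 0' is:
  Dual:  min b^T y  s.t.  A^T y >= c,  y >= 0.

So the dual LP is:
  minimize  4y1 + 7y2 + 20y3
  subject to:
    y1 + 3y3 >= 5
    y2 + 3y3 >= 4
    y1, y2, y3 >= 0

Solving the primal: x* = (4, 2.6667).
  primal value c^T x* = 30.6667.
Solving the dual: y* = (1, 0, 1.3333).
  dual value b^T y* = 30.6667.
Strong duality: c^T x* = b^T y*. Confirmed.

30.6667


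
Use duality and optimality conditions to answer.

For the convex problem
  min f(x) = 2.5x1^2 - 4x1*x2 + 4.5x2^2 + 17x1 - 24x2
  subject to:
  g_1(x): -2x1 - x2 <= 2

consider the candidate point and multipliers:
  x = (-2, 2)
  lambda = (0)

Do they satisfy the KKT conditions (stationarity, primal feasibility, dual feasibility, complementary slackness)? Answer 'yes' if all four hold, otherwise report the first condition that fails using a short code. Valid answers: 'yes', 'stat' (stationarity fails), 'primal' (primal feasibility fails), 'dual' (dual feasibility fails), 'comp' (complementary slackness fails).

Gradient of f: grad f(x) = Q x + c = (-1, 2)
Constraint values g_i(x) = a_i^T x - b_i:
  g_1((-2, 2)) = 0
Stationarity residual: grad f(x) + sum_i lambda_i a_i = (-1, 2)
  -> stationarity FAILS
Primal feasibility (all g_i <= 0): OK
Dual feasibility (all lambda_i >= 0): OK
Complementary slackness (lambda_i * g_i(x) = 0 for all i): OK

Verdict: the first failing condition is stationarity -> stat.

stat


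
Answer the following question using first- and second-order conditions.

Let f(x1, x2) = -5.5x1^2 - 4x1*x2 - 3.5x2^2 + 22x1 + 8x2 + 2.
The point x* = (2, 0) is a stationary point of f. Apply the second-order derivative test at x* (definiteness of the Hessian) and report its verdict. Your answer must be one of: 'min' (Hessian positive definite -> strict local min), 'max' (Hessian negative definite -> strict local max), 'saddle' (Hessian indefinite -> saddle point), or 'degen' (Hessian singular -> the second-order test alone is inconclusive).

Compute the Hessian H = grad^2 f:
  H = [[-11, -4], [-4, -7]]
Verify stationarity: grad f(x*) = H x* + g = (0, 0).
Eigenvalues of H: -13.4721, -4.5279.
Both eigenvalues < 0, so H is negative definite -> x* is a strict local max.

max


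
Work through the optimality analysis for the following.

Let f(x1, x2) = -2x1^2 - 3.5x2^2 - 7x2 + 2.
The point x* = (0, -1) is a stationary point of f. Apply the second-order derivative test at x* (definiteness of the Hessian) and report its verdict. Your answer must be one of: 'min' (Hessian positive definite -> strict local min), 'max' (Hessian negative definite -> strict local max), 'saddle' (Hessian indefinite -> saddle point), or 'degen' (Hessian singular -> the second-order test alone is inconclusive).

Compute the Hessian H = grad^2 f:
  H = [[-4, 0], [0, -7]]
Verify stationarity: grad f(x*) = H x* + g = (0, 0).
Eigenvalues of H: -7, -4.
Both eigenvalues < 0, so H is negative definite -> x* is a strict local max.

max


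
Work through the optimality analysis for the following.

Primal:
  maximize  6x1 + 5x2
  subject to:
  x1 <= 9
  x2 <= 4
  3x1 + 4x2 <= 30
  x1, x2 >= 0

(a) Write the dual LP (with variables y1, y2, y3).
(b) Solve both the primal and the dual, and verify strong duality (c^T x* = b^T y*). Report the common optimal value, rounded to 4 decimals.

The standard primal-dual pair for 'max c^T x s.t. A x <= b, x >= 0' is:
  Dual:  min b^T y  s.t.  A^T y >= c,  y >= 0.

So the dual LP is:
  minimize  9y1 + 4y2 + 30y3
  subject to:
    y1 + 3y3 >= 6
    y2 + 4y3 >= 5
    y1, y2, y3 >= 0

Solving the primal: x* = (9, 0.75).
  primal value c^T x* = 57.75.
Solving the dual: y* = (2.25, 0, 1.25).
  dual value b^T y* = 57.75.
Strong duality: c^T x* = b^T y*. Confirmed.

57.75


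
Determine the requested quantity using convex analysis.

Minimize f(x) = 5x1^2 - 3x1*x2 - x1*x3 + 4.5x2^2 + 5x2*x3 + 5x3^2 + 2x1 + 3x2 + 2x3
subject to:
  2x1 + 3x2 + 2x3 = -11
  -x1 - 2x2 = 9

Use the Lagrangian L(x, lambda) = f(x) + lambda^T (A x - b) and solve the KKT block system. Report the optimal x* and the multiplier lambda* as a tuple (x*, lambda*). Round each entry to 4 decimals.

Form the Lagrangian:
  L(x, lambda) = (1/2) x^T Q x + c^T x + lambda^T (A x - b)
Stationarity (grad_x L = 0): Q x + c + A^T lambda = 0.
Primal feasibility: A x = b.

This gives the KKT block system:
  [ Q   A^T ] [ x     ]   [-c ]
  [ A    0  ] [ lambda ] = [ b ]

Solving the linear system:
  x*      = (-1.8085, -3.5957, 1.7021)
  lambda* = (-1.4255, -9.8511)
  f(x*)   = 30.9894

x* = (-1.8085, -3.5957, 1.7021), lambda* = (-1.4255, -9.8511)


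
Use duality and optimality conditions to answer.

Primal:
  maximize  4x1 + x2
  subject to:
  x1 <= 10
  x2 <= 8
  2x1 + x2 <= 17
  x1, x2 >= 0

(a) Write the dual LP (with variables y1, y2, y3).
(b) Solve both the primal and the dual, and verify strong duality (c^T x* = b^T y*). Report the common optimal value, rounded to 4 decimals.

The standard primal-dual pair for 'max c^T x s.t. A x <= b, x >= 0' is:
  Dual:  min b^T y  s.t.  A^T y >= c,  y >= 0.

So the dual LP is:
  minimize  10y1 + 8y2 + 17y3
  subject to:
    y1 + 2y3 >= 4
    y2 + y3 >= 1
    y1, y2, y3 >= 0

Solving the primal: x* = (8.5, 0).
  primal value c^T x* = 34.
Solving the dual: y* = (0, 0, 2).
  dual value b^T y* = 34.
Strong duality: c^T x* = b^T y*. Confirmed.

34


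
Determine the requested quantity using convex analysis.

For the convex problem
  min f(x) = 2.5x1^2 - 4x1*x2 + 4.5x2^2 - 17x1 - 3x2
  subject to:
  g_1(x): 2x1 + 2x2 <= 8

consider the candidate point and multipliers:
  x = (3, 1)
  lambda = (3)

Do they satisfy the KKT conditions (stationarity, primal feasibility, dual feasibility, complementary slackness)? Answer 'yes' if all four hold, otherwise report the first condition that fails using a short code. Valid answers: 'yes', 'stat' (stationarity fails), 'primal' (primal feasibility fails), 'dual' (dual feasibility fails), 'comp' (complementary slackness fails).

Gradient of f: grad f(x) = Q x + c = (-6, -6)
Constraint values g_i(x) = a_i^T x - b_i:
  g_1((3, 1)) = 0
Stationarity residual: grad f(x) + sum_i lambda_i a_i = (0, 0)
  -> stationarity OK
Primal feasibility (all g_i <= 0): OK
Dual feasibility (all lambda_i >= 0): OK
Complementary slackness (lambda_i * g_i(x) = 0 for all i): OK

Verdict: yes, KKT holds.

yes


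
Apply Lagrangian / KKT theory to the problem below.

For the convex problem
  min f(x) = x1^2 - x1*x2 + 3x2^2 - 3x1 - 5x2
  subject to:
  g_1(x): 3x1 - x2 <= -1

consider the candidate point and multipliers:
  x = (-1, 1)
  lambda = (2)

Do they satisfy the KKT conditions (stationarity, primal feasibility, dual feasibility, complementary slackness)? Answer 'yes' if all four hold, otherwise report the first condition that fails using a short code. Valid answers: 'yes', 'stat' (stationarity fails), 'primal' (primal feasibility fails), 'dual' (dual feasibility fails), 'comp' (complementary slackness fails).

Gradient of f: grad f(x) = Q x + c = (-6, 2)
Constraint values g_i(x) = a_i^T x - b_i:
  g_1((-1, 1)) = -3
Stationarity residual: grad f(x) + sum_i lambda_i a_i = (0, 0)
  -> stationarity OK
Primal feasibility (all g_i <= 0): OK
Dual feasibility (all lambda_i >= 0): OK
Complementary slackness (lambda_i * g_i(x) = 0 for all i): FAILS

Verdict: the first failing condition is complementary_slackness -> comp.

comp


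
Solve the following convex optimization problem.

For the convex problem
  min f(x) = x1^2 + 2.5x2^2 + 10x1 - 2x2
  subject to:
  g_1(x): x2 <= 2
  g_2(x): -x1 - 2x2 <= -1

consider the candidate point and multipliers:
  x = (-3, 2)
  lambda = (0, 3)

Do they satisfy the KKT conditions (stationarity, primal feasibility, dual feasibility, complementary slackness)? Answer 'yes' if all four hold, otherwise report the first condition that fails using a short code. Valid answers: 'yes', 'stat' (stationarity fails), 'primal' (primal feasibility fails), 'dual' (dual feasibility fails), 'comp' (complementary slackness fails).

Gradient of f: grad f(x) = Q x + c = (4, 8)
Constraint values g_i(x) = a_i^T x - b_i:
  g_1((-3, 2)) = 0
  g_2((-3, 2)) = 0
Stationarity residual: grad f(x) + sum_i lambda_i a_i = (1, 2)
  -> stationarity FAILS
Primal feasibility (all g_i <= 0): OK
Dual feasibility (all lambda_i >= 0): OK
Complementary slackness (lambda_i * g_i(x) = 0 for all i): OK

Verdict: the first failing condition is stationarity -> stat.

stat


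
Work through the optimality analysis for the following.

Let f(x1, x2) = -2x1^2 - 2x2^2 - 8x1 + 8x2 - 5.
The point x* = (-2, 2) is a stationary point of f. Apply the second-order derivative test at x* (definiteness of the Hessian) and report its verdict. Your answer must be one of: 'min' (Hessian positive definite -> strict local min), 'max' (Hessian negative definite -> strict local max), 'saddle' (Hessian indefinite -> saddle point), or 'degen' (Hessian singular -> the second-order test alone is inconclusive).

Compute the Hessian H = grad^2 f:
  H = [[-4, 0], [0, -4]]
Verify stationarity: grad f(x*) = H x* + g = (0, 0).
Eigenvalues of H: -4, -4.
Both eigenvalues < 0, so H is negative definite -> x* is a strict local max.

max
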